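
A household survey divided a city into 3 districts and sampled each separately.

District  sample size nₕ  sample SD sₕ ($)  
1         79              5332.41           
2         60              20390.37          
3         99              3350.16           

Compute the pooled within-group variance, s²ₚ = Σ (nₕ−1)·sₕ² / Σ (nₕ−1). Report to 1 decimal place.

118502437.1

Degrees of freedom: 78 + 59 + 98 = 235.
Σ(nₕ−1)sₕ² = 78·28434596.4081 + 59·415767188.7369 + 98·11223572.0256 = 27848072713.8177.
s²ₚ = 27848072713.8177 / 235 = 118502437.080... → 118502437.1.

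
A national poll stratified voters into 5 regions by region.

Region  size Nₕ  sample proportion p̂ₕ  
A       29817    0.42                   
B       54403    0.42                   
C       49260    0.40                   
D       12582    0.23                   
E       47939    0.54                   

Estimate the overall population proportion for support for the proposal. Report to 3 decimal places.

N = 29817 + 54403 + 49260 + 12582 + 47939 = 194001.
Overall proportion = Σ (Nₕ/N)·p̂ₕ.
Σ Nₕp̂ₕ = 12523.14 + 22849.26 + 19704 + 2893.86 + 25887.06 = 83857.32.
83857.32 / 194001 = 0.43225... → 0.432.

0.432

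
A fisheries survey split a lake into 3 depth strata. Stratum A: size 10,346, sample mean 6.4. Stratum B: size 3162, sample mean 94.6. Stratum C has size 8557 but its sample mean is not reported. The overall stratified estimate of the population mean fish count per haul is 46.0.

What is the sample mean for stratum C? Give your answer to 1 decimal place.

75.9

N = 10346 + 3162 + 8557 = 22065.
Overall total = μ·N = 46.0·22065 = 1014990.
Subtract the known strata: 10346·6.4 + 3162·94.6 = 365339.6.
Remaining total for stratum C: 1014990 − 365339.6 = 649650.4.
Divide by its size: 649650.4 / 8557 = 75.920... → 75.9.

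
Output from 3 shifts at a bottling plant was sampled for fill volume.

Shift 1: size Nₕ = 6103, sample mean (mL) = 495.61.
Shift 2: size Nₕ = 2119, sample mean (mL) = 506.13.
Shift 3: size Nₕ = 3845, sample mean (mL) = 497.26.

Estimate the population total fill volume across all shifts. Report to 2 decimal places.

6009162.00

Population total = Σ Nₕ·x̄ₕ (each stratum's size times its mean).
6103·495.61 + 2119·506.13 + 3845·497.26 = 3024707.83 + 1072489.47 + 1911964.7 = 6009162.00.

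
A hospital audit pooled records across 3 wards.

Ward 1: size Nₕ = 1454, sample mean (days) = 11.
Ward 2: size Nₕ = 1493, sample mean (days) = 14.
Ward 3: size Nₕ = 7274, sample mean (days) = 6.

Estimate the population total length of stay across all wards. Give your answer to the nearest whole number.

Estimate total by summing Nₕ·x̄ₕ over strata.
1454·11 + 1493·14 + 7274·6 = 15994 + 20902 + 43644 = 80540.

80540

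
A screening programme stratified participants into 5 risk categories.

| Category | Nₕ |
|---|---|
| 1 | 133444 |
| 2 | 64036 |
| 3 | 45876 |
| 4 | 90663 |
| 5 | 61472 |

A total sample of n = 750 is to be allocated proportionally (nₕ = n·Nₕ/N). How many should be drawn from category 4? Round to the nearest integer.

Share of category 4 = 90663/395491 = 0.22924.
Allocate 750 × 0.22924 = 171.931... → 172.

172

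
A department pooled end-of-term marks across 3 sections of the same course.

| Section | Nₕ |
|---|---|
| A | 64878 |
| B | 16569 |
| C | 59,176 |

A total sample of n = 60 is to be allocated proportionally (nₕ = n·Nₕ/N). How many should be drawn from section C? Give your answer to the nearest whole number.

N = 64878 + 16569 + 59176 = 140623.
n_C = 60·59176/140623 = 25.249... → 25.

25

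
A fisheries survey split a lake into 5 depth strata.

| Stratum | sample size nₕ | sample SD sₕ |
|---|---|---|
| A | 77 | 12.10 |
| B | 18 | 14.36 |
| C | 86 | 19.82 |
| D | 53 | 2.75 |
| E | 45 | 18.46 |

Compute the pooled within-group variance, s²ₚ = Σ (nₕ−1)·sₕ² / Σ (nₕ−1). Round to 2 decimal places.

231.43

Degrees of freedom: 76 + 17 + 85 + 52 + 44 = 274.
Σ(nₕ−1)sₕ² = 76·146.41 + 17·206.2096 + 85·392.8324 + 52·7.5625 + 44·340.7716 = 63410.6776.
s²ₚ = 63410.6776 / 274 = 231.4258... → 231.43.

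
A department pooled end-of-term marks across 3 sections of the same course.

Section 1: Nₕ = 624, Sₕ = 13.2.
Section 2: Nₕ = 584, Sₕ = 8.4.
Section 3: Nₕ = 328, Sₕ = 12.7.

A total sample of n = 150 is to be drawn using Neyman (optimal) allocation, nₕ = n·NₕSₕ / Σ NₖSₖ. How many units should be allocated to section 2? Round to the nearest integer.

Σ NₕSₕ = 624·13.2 + 584·8.4 + 328·12.7 = 17308.
Share for 2: 4905.6/17308 = 0.28343.
n_2 = 150 × 0.28343 = 42.514... → 43.

43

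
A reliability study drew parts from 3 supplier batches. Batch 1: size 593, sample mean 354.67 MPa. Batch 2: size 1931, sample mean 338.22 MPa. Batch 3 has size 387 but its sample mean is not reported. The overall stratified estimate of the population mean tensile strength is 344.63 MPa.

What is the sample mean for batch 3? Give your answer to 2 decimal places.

N = 593 + 1931 + 387 = 2911.
Overall total = μ·N = 344.63·2911 = 1003217.93.
Subtract the known strata: 593·354.67 + 1931·338.22 = 863422.13.
Remaining total for batch 3: 1003217.93 − 863422.13 = 139795.8.
Divide by its size: 139795.8 / 387 = 361.2295... → 361.23.

361.23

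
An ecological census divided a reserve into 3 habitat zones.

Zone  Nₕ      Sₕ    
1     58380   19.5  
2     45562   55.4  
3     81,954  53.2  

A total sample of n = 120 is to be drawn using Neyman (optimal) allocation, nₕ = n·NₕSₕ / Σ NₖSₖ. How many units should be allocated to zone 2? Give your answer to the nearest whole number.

1: NₕSₕ = 58380·19.5 = 1138410
2: NₕSₕ = 45562·55.4 = 2524134.8
3: NₕSₕ = 81954·53.2 = 4359952.8
Σ NₕSₕ = 8022497.6.
n_2 = 120·2524134.8/8022497.6 = 37.756... → 38.

38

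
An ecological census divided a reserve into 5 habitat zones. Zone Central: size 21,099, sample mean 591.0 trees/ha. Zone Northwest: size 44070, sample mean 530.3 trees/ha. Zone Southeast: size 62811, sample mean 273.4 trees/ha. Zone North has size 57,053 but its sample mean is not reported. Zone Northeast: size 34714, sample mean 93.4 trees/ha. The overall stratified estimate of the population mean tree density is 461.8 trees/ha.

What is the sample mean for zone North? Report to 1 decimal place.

N = 21099 + 44070 + 62811 + 57053 + 34714 = 219747.
Overall total = μ·N = 461.8·219747 = 101479164.6.
Subtract the known strata: 21099·591.0 + 44070·530.3 + 62811·273.4 + 34714·93.4 = 56254645.
Remaining total for zone North: 101479164.6 − 56254645 = 45224519.6.
Divide by its size: 45224519.6 / 57053 = 792.676... → 792.7.

792.7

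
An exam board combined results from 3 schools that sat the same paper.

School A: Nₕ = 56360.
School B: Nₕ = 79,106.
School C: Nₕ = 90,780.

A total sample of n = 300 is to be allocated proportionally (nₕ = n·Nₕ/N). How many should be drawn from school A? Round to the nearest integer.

Share of school A = 56360/226246 = 0.24911.
Allocate 300 × 0.24911 = 74.733... → 75.

75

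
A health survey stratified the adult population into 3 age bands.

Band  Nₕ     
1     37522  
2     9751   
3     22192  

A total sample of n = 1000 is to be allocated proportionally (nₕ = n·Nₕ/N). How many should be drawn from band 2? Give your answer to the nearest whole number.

N = 37522 + 9751 + 22192 = 69465.
n_2 = 1000·9751/69465 = 140.373... → 140.

140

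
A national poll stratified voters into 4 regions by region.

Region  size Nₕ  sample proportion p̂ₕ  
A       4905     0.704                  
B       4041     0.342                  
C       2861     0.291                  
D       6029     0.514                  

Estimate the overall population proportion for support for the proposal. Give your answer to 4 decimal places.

0.4915

N = 4905 + 4041 + 2861 + 6029 = 17836.
Overall proportion = Σ (Nₕ/N)·p̂ₕ.
Σ Nₕp̂ₕ = 3453.12 + 1382.022 + 832.551 + 3098.906 = 8766.599.
8766.599 / 17836 = 0.491511... → 0.4915.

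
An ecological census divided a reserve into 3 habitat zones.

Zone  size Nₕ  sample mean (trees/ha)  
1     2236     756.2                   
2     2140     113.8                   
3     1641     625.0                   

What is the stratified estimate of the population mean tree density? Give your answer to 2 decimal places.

x̄_st = (Σ Nₕx̄ₕ) / (Σ Nₕ) = (2236·756.2 + 2140·113.8 + 1641·625.0) / 6017
= 2960020.2 / 6017 = 491.9429... → 491.94.

491.94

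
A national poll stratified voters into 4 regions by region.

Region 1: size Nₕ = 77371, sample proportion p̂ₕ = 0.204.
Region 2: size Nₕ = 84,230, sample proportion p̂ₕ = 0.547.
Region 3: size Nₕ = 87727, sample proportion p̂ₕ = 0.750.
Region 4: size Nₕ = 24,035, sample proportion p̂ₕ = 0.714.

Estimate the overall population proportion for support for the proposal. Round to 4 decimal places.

0.5297

Wₕ = Nₕ/N with N = 273363: 0.2830, 0.3081, 0.3209, 0.0879.
p̂_st = 0.2830·0.204 + 0.3081·0.547 + 0.3209·0.750 + 0.0879·0.714 ≈ 0.529749... → 0.5297.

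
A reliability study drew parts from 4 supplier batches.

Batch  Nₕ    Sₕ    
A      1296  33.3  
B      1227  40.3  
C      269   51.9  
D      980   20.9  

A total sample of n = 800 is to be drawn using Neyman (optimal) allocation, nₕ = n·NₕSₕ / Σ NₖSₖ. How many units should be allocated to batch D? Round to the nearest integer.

129

Σ NₕSₕ = 1296·33.3 + 1227·40.3 + 269·51.9 + 980·20.9 = 127048.
Share for D: 20482/127048 = 0.16121.
n_D = 800 × 0.16121 = 128.972... → 129.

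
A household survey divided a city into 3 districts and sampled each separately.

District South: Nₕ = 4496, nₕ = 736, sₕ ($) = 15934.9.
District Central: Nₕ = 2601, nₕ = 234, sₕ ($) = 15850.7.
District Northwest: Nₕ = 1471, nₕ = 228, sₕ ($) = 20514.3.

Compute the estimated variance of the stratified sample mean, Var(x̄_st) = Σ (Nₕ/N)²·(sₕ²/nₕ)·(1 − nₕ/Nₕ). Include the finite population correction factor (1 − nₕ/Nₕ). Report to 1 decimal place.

N = 8568. Term for each stratum: Wₕ²sₕ²/nₕ·(1−nₕ/Nₕ).
Var(x̄_st) = 79446.7439 + 90045.2337 + 45973.0634 = 215465.0410 → 215465.0.

215465.0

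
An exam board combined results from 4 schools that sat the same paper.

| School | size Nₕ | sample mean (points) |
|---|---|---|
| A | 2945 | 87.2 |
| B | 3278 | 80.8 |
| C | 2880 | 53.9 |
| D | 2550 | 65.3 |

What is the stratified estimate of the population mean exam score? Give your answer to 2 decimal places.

72.38

x̄_st = (Σ Nₕx̄ₕ) / (Σ Nₕ) = (2945·87.2 + 3278·80.8 + 2880·53.9 + 2550·65.3) / 11653
= 843413.4 / 11653 = 72.3774... → 72.38.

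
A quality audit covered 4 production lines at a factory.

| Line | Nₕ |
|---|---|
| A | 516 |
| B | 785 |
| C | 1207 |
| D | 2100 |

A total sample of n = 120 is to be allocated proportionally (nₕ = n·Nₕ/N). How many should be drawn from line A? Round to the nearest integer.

Share of line A = 516/4608 = 0.11198.
Allocate 120 × 0.11198 = 13.438... → 13.

13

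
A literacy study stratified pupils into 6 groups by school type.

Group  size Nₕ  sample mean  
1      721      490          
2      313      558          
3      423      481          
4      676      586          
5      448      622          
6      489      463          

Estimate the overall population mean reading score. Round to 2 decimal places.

531.79

N = 3070; weights Wₕ = Nₕ/N = (0.2349, 0.1020, 0.1378, 0.2202, 0.1459, 0.1593).
x̄_st = Σ Wₕ·x̄ₕ = 0.2349·490 + 0.1020·558 + 0.1378·481 + 0.2202·586 + 0.1459·622 + 0.1593·463 ≈ 531.7935...
→ 531.79.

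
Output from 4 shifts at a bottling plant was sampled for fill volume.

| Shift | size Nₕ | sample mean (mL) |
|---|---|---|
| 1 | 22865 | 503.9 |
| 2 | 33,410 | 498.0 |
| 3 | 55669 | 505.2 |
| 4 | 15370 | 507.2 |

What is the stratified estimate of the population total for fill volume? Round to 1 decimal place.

Population total = Σ Nₕ·x̄ₕ (each stratum's size times its mean).
22865·503.9 + 33410·498.0 + 55669·505.2 + 15370·507.2 = 11521673.5 + 16638180 + 28123978.8 + 7795664 = 64079496.3.

64079496.3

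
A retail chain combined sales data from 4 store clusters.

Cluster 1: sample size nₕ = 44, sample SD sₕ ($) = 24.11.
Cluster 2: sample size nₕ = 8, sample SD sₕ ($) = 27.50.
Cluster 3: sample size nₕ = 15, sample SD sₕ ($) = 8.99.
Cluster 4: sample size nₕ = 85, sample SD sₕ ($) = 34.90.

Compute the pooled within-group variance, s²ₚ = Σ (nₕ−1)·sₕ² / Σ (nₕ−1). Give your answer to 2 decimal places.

1: (44−1)·24.11² = 43·581.2921 = 24995.5603
2: (8−1)·27.50² = 7·756.25 = 5293.75
3: (15−1)·8.99² = 14·80.8201 = 1131.4814
4: (85−1)·34.90² = 84·1218.01 = 102312.84
Numerator = 133733.6317; denominator = Σ(nₕ−1) = 148.
s²ₚ = 133733.6317/148 = 903.6056... → 903.61.

903.61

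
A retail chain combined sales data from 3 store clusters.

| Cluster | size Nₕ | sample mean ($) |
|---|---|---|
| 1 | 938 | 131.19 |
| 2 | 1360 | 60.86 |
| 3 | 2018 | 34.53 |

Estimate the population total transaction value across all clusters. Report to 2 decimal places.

1: 938·131.19 = 123056.22
2: 1360·60.86 = 82769.6
3: 2018·34.53 = 69681.54
τ̂ = Σ Nₕx̄ₕ = 275507.36.

275507.36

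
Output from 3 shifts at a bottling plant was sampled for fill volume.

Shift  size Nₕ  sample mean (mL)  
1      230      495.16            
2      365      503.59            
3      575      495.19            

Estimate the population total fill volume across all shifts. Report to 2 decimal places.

582431.40

1: 230·495.16 = 113886.8
2: 365·503.59 = 183810.35
3: 575·495.19 = 284734.25
τ̂ = Σ Nₕx̄ₕ = 582431.40.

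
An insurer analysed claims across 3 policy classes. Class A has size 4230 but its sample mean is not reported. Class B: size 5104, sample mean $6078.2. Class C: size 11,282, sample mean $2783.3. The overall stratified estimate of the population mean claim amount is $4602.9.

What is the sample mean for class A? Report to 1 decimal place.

7675.9

N = 4230 + 5104 + 11282 = 20616.
Overall total = μ·N = 4602.9·20616 = 94893386.4.
Subtract the known strata: 5104·6078.2 + 11282·2783.3 = 62424323.4.
Remaining total for class A: 94893386.4 − 62424323.4 = 32469063.
Divide by its size: 32469063 / 4230 = 7675.901... → 7675.9.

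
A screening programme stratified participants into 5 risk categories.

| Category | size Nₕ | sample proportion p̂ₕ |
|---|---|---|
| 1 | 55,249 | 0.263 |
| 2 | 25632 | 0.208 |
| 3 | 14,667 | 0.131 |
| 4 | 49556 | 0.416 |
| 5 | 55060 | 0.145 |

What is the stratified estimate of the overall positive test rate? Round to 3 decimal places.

N = 55249 + 25632 + 14667 + 49556 + 55060 = 200164.
Overall proportion = Σ (Nₕ/N)·p̂ₕ.
Σ Nₕp̂ₕ = 14530.487 + 5331.456 + 1921.377 + 20615.296 + 7983.7 = 50382.316.
50382.316 / 200164 = 0.25171... → 0.252.

0.252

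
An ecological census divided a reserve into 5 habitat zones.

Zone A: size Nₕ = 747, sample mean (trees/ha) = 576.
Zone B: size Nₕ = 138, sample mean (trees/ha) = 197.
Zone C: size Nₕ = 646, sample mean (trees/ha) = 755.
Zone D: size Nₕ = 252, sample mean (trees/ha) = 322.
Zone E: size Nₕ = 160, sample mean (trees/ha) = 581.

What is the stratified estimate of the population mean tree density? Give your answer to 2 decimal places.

576.06

N = 1943; weights Wₕ = Nₕ/N = (0.3845, 0.0710, 0.3325, 0.1297, 0.0823).
x̄_st = Σ Wₕ·x̄ₕ = 0.3845·576 + 0.0710·197 + 0.3325·755 + 0.1297·322 + 0.0823·581 ≈ 576.0638...
→ 576.06.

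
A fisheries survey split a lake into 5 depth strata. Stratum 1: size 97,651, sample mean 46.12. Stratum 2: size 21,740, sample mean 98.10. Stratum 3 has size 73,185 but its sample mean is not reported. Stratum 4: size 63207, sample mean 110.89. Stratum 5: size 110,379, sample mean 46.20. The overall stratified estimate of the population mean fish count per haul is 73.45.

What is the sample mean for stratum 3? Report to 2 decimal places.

N = 97651 + 21740 + 73185 + 63207 + 110379 = 366162.
Overall total = μ·N = 73.45·366162 = 26894598.9.
Subtract the known strata: 97651·46.12 + 21740·98.10 + 63207·110.89 + 110379·46.20 = 18744892.15.
Remaining total for stratum 3: 26894598.9 − 18744892.15 = 8149706.75.
Divide by its size: 8149706.75 / 73185 = 111.3576... → 111.36.

111.36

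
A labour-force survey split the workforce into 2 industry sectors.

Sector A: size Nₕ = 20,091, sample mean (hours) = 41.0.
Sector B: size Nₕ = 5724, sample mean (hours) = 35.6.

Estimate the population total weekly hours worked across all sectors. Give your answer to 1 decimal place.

1027505.4

A: 20091·41.0 = 823731
B: 5724·35.6 = 203774.4
τ̂ = Σ Nₕx̄ₕ = 1027505.4.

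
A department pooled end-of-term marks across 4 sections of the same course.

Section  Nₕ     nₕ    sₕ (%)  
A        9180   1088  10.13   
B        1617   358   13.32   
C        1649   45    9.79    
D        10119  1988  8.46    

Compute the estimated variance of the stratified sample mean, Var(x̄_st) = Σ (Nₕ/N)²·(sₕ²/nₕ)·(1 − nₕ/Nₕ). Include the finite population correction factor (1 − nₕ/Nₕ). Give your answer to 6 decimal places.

N = 22565; Wₕ = Nₕ/N.
section A: (9180/22565)²·10.13²/1088·(1 − 1088/9180) = 0.013759982
section B: (1617/22565)²·13.32²/358·(1 − 358/1617) = 0.001981484
section C: (1649/22565)²·9.79²/45·(1 − 45/1649) = 0.011063874
section D: (10119/22565)²·8.46²/1988·(1 − 1988/10119) = 0.005817484
Sum = 0.032622824 → 0.032623.

0.032623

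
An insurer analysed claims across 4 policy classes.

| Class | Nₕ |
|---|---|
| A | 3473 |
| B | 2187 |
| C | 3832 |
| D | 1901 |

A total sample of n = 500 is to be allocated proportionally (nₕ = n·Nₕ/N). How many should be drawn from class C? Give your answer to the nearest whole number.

168

Share of class C = 3832/11393 = 0.33635.
Allocate 500 × 0.33635 = 168.173... → 168.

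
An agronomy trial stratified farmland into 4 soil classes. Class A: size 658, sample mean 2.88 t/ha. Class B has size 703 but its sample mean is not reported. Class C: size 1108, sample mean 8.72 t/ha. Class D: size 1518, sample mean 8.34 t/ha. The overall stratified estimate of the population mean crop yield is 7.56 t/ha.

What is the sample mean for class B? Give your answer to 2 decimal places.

8.43

N = 658 + 703 + 1108 + 1518 = 3987.
Overall total = μ·N = 7.56·3987 = 30141.72.
Subtract the known strata: 658·2.88 + 1108·8.72 + 1518·8.34 = 24216.92.
Remaining total for class B: 30141.72 − 24216.92 = 5924.8.
Divide by its size: 5924.8 / 703 = 8.4279... → 8.43.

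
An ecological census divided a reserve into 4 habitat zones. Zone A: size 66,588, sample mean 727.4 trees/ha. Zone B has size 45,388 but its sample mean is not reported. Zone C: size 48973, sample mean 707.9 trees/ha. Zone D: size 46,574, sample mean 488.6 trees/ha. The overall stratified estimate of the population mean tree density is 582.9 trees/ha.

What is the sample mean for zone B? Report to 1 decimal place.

332.8

Σ Nₕx̄ₕ = N·μ, so 45388·x̄_B = 207523·582.9 − (66588·727.4 + 48973·707.9 + 46574·488.6).
= 120965156.7 − 105860154.3 = 15105002.4.
x̄_B = 15105002.4 / 45388 = 332.797... → 332.8.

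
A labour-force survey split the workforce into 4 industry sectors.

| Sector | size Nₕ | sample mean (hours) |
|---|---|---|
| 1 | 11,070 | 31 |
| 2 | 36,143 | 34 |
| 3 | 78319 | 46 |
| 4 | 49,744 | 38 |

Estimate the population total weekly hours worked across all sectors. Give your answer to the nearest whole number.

7064978

Estimate total by summing Nₕ·x̄ₕ over strata.
11070·31 + 36143·34 + 78319·46 + 49744·38 = 343170 + 1228862 + 3602674 + 1890272 = 7064978.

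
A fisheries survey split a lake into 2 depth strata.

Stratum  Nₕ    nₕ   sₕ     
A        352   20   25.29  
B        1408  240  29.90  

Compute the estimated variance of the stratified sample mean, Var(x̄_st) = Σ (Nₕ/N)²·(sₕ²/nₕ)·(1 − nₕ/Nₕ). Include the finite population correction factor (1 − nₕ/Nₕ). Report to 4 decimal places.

N = 1760; Wₕ = Nₕ/N.
stratum A: (352/1760)²·25.29²/20·(1 − 20/352) = 1.2064882
stratum B: (1408/1760)²·29.90²/240·(1 − 240/1408) = 1.9776585
Sum = 3.1841467 → 3.1841.

3.1841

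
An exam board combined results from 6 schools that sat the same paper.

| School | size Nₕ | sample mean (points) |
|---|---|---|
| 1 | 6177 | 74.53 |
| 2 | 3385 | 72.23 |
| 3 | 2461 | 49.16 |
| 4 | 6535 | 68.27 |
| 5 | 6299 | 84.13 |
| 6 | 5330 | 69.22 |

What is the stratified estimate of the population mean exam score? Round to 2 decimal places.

71.91

x̄_st = (Σ Nₕx̄ₕ) / (Σ Nₕ) = (6177·74.53 + 3385·72.23 + 2461·49.16 + 6535·68.27 + 6299·84.13 + 5330·69.22) / 30187
= 2170875.04 / 30187 = 71.9142... → 71.91.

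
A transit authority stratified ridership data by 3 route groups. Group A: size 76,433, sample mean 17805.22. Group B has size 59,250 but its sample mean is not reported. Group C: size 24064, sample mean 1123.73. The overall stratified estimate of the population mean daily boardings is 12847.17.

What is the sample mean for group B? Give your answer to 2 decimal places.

Σ Nₕx̄ₕ = N·μ, so 59250·x̄_B = 159747·12847.17 − (76433·17805.22 + 24064·1123.73).
= 2052296865.99 − 1387947818.98 = 664349047.01.
x̄_B = 664349047.01 / 59250 = 11212.6421... → 11212.64.

11212.64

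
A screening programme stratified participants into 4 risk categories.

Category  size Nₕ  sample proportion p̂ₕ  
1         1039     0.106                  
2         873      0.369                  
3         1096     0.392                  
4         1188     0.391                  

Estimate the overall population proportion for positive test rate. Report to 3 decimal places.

Wₕ = Nₕ/N with N = 4196: 0.2476, 0.2081, 0.2612, 0.2831.
p̂_st = 0.2476·0.106 + 0.2081·0.369 + 0.2612·0.392 + 0.2831·0.391 ≈ 0.31611... → 0.316.

0.316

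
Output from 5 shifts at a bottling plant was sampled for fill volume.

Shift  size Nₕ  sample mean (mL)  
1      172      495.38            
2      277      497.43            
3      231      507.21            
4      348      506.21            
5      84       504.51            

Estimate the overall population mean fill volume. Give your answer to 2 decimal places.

N = 172 + 277 + 231 + 348 + 84 = 1112.
Weight each subgroup mean by Nₕ/N and sum.
Σ Nₕx̄ₕ = 172·495.38 + 277·497.43 + 231·507.21 + 348·506.21 + 84·504.51 = 85205.36 + 137788.11 + 117165.51 + 176161.08 + 42378.84 = 558698.9.
Divide by N: 558698.9 / 1112 = 502.4271... → 502.43.

502.43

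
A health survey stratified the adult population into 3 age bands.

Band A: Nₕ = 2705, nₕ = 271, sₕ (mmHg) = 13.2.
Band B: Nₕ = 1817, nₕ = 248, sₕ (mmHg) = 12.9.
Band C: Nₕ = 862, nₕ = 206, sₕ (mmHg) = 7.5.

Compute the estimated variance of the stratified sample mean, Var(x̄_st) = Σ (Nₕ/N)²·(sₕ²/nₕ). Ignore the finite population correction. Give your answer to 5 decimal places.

N = 5384; Wₕ = Nₕ/N.
band A: (2705/5384)²·13.2²/271 = 0.16229420
band B: (1817/5384)²·12.9²/248 = 0.07642360
band C: (862/5384)²·7.5²/206 = 0.00699938
Sum = 0.24571719 → 0.24572.

0.24572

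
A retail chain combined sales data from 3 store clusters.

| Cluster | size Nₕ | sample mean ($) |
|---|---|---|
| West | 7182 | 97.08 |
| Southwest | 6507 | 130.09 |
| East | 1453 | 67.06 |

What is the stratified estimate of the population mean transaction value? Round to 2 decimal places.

108.38

N = 15142; weights Wₕ = Nₕ/N = (0.4743, 0.4297, 0.0960).
x̄_st = Σ Wₕ·x̄ₕ = 0.4743·97.08 + 0.4297·130.09 + 0.0960·67.06 ≈ 108.3848...
→ 108.38.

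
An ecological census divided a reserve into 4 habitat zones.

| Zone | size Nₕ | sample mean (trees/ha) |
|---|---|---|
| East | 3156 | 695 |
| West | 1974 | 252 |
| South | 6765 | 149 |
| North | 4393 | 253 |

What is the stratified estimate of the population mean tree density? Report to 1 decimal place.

N = 16288; weights Wₕ = Nₕ/N = (0.1938, 0.1212, 0.4153, 0.2697).
x̄_st = Σ Wₕ·x̄ₕ = 0.1938·695 + 0.1212·252 + 0.4153·149 + 0.2697·253 ≈ 295.327...
→ 295.3.

295.3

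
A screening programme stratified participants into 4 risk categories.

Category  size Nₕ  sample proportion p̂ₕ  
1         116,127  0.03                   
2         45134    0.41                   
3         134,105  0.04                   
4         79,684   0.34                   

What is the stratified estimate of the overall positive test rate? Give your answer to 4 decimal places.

Wₕ = Nₕ/N with N = 375050: 0.3096, 0.1203, 0.3576, 0.2125.
p̂_st = 0.3096·0.03 + 0.1203·0.41 + 0.3576·0.04 + 0.2125·0.34 ≈ 0.145169... → 0.1452.

0.1452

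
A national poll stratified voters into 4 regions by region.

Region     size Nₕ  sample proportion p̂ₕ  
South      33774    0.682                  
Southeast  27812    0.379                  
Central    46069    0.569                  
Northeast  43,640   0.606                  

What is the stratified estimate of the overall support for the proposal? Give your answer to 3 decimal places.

N = 33774 + 27812 + 46069 + 43640 = 151295.
Overall proportion = Σ (Nₕ/N)·p̂ₕ.
Σ Nₕp̂ₕ = 23033.868 + 10540.748 + 26213.261 + 26445.84 = 86233.717.
86233.717 / 151295 = 0.56997... → 0.570.

0.570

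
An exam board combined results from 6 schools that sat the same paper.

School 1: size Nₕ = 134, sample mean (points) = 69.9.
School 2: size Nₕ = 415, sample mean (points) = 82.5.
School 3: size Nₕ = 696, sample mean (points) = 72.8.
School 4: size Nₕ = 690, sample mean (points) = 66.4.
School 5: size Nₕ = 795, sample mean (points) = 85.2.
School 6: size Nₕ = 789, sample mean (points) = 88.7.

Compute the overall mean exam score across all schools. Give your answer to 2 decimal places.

N = 3519; weights Wₕ = Nₕ/N = (0.0381, 0.1179, 0.1978, 0.1961, 0.2259, 0.2242).
x̄_st = Σ Wₕ·x̄ₕ = 0.0381·69.9 + 0.1179·82.5 + 0.1978·72.8 + 0.1961·66.4 + 0.2259·85.2 + 0.2242·88.7 ≈ 78.9449...
→ 78.94.

78.94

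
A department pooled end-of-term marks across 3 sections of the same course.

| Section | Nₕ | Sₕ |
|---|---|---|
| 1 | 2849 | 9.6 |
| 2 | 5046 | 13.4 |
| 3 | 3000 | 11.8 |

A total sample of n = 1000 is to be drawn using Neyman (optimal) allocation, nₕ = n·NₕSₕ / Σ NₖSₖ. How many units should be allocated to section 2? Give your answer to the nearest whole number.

519

1: NₕSₕ = 2849·9.6 = 27350.4
2: NₕSₕ = 5046·13.4 = 67616.4
3: NₕSₕ = 3000·11.8 = 35400
Σ NₕSₕ = 130366.8.
n_2 = 1000·67616.4/130366.8 = 518.663... → 519.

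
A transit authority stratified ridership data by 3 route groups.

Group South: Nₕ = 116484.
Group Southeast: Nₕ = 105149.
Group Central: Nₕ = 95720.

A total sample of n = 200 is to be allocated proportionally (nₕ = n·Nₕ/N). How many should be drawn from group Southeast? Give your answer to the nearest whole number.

N = 116484 + 105149 + 95720 = 317353.
n_Southeast = 200·105149/317353 = 66.266... → 66.

66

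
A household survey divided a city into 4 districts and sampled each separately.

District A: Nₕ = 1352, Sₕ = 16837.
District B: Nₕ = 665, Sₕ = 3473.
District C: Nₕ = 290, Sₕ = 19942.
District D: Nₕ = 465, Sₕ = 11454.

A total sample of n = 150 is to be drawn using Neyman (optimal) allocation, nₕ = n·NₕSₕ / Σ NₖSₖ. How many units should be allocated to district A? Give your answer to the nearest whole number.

Σ NₕSₕ = 1352·16837 + 665·3473 + 290·19942 + 465·11454 = 36182459.
Share for A: 22763624/36182459 = 0.62913.
n_A = 150 × 0.62913 = 94.370... → 94.

94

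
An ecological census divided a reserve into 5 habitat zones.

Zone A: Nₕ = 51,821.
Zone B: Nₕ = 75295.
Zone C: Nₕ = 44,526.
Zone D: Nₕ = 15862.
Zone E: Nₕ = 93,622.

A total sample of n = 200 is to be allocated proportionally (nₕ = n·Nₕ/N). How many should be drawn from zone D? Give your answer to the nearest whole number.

Share of zone D = 15862/281126 = 0.05642.
Allocate 200 × 0.05642 = 11.285... → 11.

11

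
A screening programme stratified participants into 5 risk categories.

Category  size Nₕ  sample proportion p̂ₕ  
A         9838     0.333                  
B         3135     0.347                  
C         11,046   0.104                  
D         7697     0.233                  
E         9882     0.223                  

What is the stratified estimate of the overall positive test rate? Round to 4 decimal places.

N = 9838 + 3135 + 11046 + 7697 + 9882 = 41598.
Overall proportion = Σ (Nₕ/N)·p̂ₕ.
Σ Nₕp̂ₕ = 3276.054 + 1087.845 + 1148.784 + 1793.401 + 2203.686 = 9509.77.
9509.77 / 41598 = 0.228611... → 0.2286.

0.2286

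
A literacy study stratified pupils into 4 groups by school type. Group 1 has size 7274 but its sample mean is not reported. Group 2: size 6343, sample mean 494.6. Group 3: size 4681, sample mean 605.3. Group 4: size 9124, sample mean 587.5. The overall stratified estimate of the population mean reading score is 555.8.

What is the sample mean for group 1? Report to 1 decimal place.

Σ Nₕx̄ₕ = N·μ, so 7274·x̄_1 = 27422·555.8 − (6343·494.6 + 4681·605.3 + 9124·587.5).
= 15241147.6 − 11331007.1 = 3910140.5.
x̄_1 = 3910140.5 / 7274 = 537.550... → 537.6.

537.6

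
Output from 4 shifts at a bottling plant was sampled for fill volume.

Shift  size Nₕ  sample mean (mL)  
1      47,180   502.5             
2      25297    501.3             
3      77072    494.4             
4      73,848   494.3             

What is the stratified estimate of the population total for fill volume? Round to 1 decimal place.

1: 47180·502.5 = 23707950
2: 25297·501.3 = 12681386.1
3: 77072·494.4 = 38104396.8
4: 73848·494.3 = 36503066.4
τ̂ = Σ Nₕx̄ₕ = 110996799.3.

110996799.3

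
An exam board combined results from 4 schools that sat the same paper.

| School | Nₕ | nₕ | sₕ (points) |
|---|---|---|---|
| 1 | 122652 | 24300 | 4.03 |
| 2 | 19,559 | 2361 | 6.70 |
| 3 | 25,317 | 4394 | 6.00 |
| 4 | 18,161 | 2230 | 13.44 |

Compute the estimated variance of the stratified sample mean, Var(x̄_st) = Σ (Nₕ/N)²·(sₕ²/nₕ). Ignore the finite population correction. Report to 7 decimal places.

0.0014297

N = 185689; Wₕ = Nₕ/N.
school 1: (122652/185689)²·4.03²/24300 = 0.0002915954
school 2: (19559/185689)²·6.70²/2361 = 0.0002109476
school 3: (25317/185689)²·6.00²/4394 = 0.0001522981
school 4: (18161/185689)²·13.44²/2230 = 0.0007748200
Sum = 0.0014296612 → 0.0014297.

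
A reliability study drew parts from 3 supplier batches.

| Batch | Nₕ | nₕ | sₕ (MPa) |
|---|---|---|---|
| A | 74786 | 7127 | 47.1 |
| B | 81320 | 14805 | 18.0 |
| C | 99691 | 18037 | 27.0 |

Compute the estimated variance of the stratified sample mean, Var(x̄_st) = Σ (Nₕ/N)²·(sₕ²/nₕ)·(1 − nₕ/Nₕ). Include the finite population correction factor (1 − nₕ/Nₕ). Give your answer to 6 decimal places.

0.030908

N = 255797. Term for each stratum: Wₕ²sₕ²/nₕ·(1−nₕ/Nₕ).
Var(x̄_st) = 0.024070773 + 0.001809100 + 0.005028121 = 0.030907995 → 0.030908.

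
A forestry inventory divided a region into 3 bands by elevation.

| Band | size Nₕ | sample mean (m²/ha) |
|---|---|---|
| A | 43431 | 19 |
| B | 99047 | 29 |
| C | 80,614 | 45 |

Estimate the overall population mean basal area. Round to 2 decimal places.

N = 43431 + 99047 + 80614 = 223092.
The stratified mean weights each stratum mean by its population share Nₕ/N.
Σ Nₕx̄ₕ = 43431·19 + 99047·29 + 80614·45 = 825189 + 2872363 + 3627630 = 7325182.
Divide by N: 7325182 / 223092 = 32.8348... → 32.83.

32.83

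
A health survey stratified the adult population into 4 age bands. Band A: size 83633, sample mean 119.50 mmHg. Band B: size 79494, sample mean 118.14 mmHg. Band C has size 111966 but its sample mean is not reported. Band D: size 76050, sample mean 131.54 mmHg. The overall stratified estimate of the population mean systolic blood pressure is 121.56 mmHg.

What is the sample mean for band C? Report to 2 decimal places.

118.75

N = 83633 + 79494 + 111966 + 76050 = 351143.
Overall total = μ·N = 121.56·351143 = 42684943.08.
Subtract the known strata: 83633·119.50 + 79494·118.14 + 76050·131.54 = 29389181.66.
Remaining total for band C: 42684943.08 − 29389181.66 = 13295761.42.
Divide by its size: 13295761.42 / 111966 = 118.7482... → 118.75.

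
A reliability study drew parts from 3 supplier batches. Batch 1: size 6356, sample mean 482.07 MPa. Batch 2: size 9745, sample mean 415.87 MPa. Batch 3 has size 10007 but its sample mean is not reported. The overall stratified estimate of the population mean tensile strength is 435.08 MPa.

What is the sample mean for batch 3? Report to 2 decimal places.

423.94

N = 6356 + 9745 + 10007 = 26108.
Overall total = μ·N = 435.08·26108 = 11359068.64.
Subtract the known strata: 6356·482.07 + 9745·415.87 = 7116690.07.
Remaining total for batch 3: 11359068.64 − 7116690.07 = 4242378.57.
Divide by its size: 4242378.57 / 10007 = 423.9411... → 423.94.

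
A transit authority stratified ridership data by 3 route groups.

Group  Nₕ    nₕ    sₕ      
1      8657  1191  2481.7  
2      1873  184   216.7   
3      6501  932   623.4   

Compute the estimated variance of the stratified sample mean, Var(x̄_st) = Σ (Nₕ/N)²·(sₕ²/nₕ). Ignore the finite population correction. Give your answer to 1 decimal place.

1400.0

N = 17031; Wₕ = Nₕ/N.
group 1: (8657/17031)²·2481.7²/1191 = 1336.1073
group 2: (1873/17031)²·216.7²/184 = 3.0867
group 3: (6501/17031)²·623.4²/932 = 60.7572
Sum = 1399.9512 → 1400.0.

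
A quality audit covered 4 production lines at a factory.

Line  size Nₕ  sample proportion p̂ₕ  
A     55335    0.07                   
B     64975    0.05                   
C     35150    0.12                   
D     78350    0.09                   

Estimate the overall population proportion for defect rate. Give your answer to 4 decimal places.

0.0787

Wₕ = Nₕ/N with N = 233810: 0.2367, 0.2779, 0.1503, 0.3351.
p̂_st = 0.2367·0.07 + 0.2779·0.05 + 0.1503·0.12 + 0.3351·0.09 ≈ 0.078661... → 0.0787.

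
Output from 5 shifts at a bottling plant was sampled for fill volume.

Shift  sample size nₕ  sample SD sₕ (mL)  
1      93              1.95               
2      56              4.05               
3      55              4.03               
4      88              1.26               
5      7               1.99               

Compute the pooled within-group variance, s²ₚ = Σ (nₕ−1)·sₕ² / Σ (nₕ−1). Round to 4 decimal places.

Degrees of freedom: 92 + 55 + 54 + 87 + 6 = 294.
Σ(nₕ−1)sₕ² = 92·3.8025 + 55·16.4025 + 54·16.2409 + 87·1.5876 + 6·3.9601 = 2290.8579.
s²ₚ = 2290.8579 / 294 = 7.792034... → 7.7920.

7.7920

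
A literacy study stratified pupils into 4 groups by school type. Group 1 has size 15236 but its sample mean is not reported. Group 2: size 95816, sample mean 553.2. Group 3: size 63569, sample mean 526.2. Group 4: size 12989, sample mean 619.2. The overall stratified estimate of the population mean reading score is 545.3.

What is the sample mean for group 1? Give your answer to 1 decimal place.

N = 15236 + 95816 + 63569 + 12989 = 187610.
Overall total = μ·N = 545.3·187610 = 102303733.
Subtract the known strata: 95816·553.2 + 63569·526.2 + 12989·619.2 = 94498207.8.
Remaining total for group 1: 102303733 − 94498207.8 = 7805525.2.
Divide by its size: 7805525.2 / 15236 = 512.308... → 512.3.

512.3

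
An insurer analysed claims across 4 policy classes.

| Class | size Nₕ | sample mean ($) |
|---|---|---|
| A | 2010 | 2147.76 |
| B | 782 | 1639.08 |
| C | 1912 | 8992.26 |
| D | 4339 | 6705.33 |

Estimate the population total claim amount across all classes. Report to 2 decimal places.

51886386.15

Population total = Σ Nₕ·x̄ₕ (each stratum's size times its mean).
2010·2147.76 + 782·1639.08 + 1912·8992.26 + 4339·6705.33 = 4316997.6 + 1281760.56 + 17193201.12 + 29094426.87 = 51886386.15.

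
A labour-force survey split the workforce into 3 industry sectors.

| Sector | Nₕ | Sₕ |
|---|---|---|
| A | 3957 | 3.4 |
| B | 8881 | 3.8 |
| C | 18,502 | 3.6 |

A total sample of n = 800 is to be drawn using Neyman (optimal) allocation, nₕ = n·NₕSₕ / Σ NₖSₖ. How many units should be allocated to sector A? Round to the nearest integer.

95

Σ NₕSₕ = 3957·3.4 + 8881·3.8 + 18502·3.6 = 113808.8.
Share for A: 13453.8/113808.8 = 0.11821.
n_A = 800 × 0.11821 = 94.571... → 95.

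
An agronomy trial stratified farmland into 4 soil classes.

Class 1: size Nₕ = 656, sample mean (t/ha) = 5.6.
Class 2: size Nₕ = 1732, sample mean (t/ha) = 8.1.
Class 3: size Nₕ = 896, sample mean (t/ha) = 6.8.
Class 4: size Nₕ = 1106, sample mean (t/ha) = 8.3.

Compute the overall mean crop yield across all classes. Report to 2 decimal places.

7.51

N = 656 + 1732 + 896 + 1106 = 4390.
The stratified mean weights each stratum mean by its population share Nₕ/N.
Σ Nₕx̄ₕ = 656·5.6 + 1732·8.1 + 896·6.8 + 1106·8.3 = 3673.6 + 14029.2 + 6092.8 + 9179.8 = 32975.4.
Divide by N: 32975.4 / 4390 = 7.5115... → 7.51.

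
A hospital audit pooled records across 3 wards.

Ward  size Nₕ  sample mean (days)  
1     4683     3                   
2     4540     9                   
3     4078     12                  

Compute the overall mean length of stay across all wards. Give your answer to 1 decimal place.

x̄_st = (Σ Nₕx̄ₕ) / (Σ Nₕ) = (4683·3 + 4540·9 + 4078·12) / 13301
= 103845 / 13301 = 7.807... → 7.8.

7.8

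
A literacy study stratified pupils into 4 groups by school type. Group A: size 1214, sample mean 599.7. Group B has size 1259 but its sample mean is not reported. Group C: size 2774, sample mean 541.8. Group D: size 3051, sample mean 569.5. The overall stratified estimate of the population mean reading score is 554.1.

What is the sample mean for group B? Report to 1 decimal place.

N = 1214 + 1259 + 2774 + 3051 = 8298.
Overall total = μ·N = 554.1·8298 = 4597921.8.
Subtract the known strata: 1214·599.7 + 2774·541.8 + 3051·569.5 = 3968533.5.
Remaining total for group B: 4597921.8 − 3968533.5 = 629388.3.
Divide by its size: 629388.3 / 1259 = 499.911... → 499.9.

499.9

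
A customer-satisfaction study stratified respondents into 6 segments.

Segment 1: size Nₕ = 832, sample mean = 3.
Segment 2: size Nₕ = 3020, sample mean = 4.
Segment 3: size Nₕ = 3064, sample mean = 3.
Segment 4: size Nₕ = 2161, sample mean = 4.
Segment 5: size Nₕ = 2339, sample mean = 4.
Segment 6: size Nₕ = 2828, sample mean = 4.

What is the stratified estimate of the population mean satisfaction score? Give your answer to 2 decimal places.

3.73

x̄_st = (Σ Nₕx̄ₕ) / (Σ Nₕ) = (832·3 + 3020·4 + 3064·3 + 2161·4 + 2339·4 + 2828·4) / 14244
= 53080 / 14244 = 3.7265... → 3.73.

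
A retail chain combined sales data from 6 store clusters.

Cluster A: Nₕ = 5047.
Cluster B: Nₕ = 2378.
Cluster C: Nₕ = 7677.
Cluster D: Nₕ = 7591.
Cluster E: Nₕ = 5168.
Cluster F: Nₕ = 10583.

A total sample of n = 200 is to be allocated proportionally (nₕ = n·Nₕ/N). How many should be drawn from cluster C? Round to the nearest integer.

40

N = 5047 + 2378 + 7677 + 7591 + 5168 + 10583 = 38444.
n_C = 200·7677/38444 = 39.939... → 40.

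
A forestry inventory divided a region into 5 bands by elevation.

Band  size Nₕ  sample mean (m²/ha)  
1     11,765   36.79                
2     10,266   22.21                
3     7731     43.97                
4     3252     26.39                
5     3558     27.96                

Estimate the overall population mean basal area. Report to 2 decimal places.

N = 11765 + 10266 + 7731 + 3252 + 3558 = 36572.
The stratified mean weights each stratum mean by its population share Nₕ/N.
Σ Nₕx̄ₕ = 11765·36.79 + 10266·22.21 + 7731·43.97 + 3252·26.39 + 3558·27.96 = 432834.35 + 228007.86 + 339932.07 + 85820.28 + 99481.68 = 1186076.24.
Divide by N: 1186076.24 / 36572 = 32.4313... → 32.43.

32.43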